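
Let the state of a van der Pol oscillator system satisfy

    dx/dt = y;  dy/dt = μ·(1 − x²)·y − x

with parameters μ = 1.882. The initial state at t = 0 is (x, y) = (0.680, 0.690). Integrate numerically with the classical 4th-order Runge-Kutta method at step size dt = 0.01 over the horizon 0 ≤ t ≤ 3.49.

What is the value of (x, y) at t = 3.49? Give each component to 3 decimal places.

t=0.000: state=(0.680, 0.690)
step 1 (dt=0.01): k1=(0.690, 0.018), k2=(0.690, 0.009), k3=(0.690, 0.009), k4=(0.690, -0.001); state += dt/6·(k1+2k2+2k3+k4)
t=0.010: state=(0.687, 0.690)
t=0.020: state=(0.694, 0.690)
t=0.030: state=(0.701, 0.690)
continuing one RK4 step at a time; state shown every 20 steps (Δt=0.2):
t=0.200: state=(0.816, 0.652)
t=0.400: state=(0.935, 0.529)
t=0.600: state=(1.023, 0.340)
t=0.800: state=(1.069, 0.121)
t=1.000: state=(1.072, -0.094)
t=1.200: state=(1.032, -0.297)
t=1.400: state=(0.953, -0.499)
t=1.600: state=(0.831, -0.724)
t=1.800: state=(0.659, -1.018)
t=2.000: state=(0.415, -1.451)
t=2.200: state=(0.063, -2.120)
t=2.400: state=(-0.448, -2.988)
t=2.600: state=(-1.097, -3.285)
t=2.800: state=(-1.651, -2.053)
t=3.000: state=(-1.909, -0.639)
t=3.200: state=(-1.960, 0.016)
t=3.400: state=(-1.930, 0.247)
t=3.490: state=(-1.905, 0.296)

(x, y) = (-1.905, 0.296)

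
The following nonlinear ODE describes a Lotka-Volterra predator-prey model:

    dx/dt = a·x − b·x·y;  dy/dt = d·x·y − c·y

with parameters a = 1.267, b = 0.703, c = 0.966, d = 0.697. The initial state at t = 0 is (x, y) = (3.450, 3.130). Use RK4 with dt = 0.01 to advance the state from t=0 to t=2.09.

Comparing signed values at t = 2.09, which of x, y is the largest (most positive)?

t=0.000: state=(3.450, 3.130)
step 1 (dt=0.01): k1=(-3.220, 4.503), k2=(-3.260, 4.500), k3=(-3.259, 4.500), k4=(-3.298, 4.496); state += dt/6·(k1+2k2+2k3+k4)
t=0.010: state=(3.417, 3.175)
t=0.020: state=(3.384, 3.220)
t=0.030: state=(3.350, 3.265)
continuing one RK4 step at a time; state shown every 10 steps (Δt=0.1):
t=0.100: state=(3.094, 3.571)
t=0.200: state=(2.693, 3.967)
t=0.300: state=(2.286, 4.284)
t=0.400: state=(1.904, 4.500)
t=0.500: state=(1.568, 4.610)
t=0.600: state=(1.286, 4.622)
t=0.700: state=(1.057, 4.552)
t=0.800: state=(0.875, 4.420)
t=0.900: state=(0.732, 4.243)
t=1.000: state=(0.621, 4.038)
t=1.100: state=(0.535, 3.816)
t=1.200: state=(0.468, 3.588)
t=1.300: state=(0.416, 3.359)
t=1.400: state=(0.376, 3.135)
t=1.500: state=(0.345, 2.919)
t=1.600: state=(0.321, 2.712)
t=1.700: state=(0.304, 2.516)
t=1.800: state=(0.291, 2.332)
t=1.900: state=(0.282, 2.160)
t=2.000: state=(0.276, 2.000)
t=2.090: state=(0.274, 1.865)
compare at T: x=0.274, y=1.865

largest component: y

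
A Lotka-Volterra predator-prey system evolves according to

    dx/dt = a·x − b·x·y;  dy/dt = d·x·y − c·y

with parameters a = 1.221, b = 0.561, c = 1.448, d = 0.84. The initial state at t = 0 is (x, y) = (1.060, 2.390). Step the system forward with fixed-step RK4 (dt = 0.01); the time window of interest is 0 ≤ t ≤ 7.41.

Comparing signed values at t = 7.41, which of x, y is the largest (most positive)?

t=0.000: state=(1.060, 2.390)
step 1 (dt=0.01): k1=(-0.127, -1.333), k2=(-0.123, -1.330), k3=(-0.123, -1.330), k4=(-0.119, -1.328); state += dt/6·(k1+2k2+2k3+k4)
t=0.010: state=(1.059, 2.377)
t=0.020: state=(1.058, 2.363)
t=0.030: state=(1.057, 2.350)
continuing one RK4 step at a time; state shown every 25 steps (Δt=0.25):
t=0.250: state=(1.052, 2.076)
t=0.500: state=(1.088, 1.808)
t=0.750: state=(1.164, 1.594)
t=1.000: state=(1.278, 1.433)
t=1.250: state=(1.430, 1.325)
t=1.500: state=(1.619, 1.270)
t=1.750: state=(1.839, 1.271)
t=2.000: state=(2.081, 1.335)
t=2.250: state=(2.321, 1.476)
t=2.500: state=(2.521, 1.711)
t=2.750: state=(2.631, 2.051)
t=3.000: state=(2.601, 2.480)
t=3.250: state=(2.414, 2.931)
t=3.500: state=(2.114, 3.288)
t=3.750: state=(1.784, 3.446)
t=4.000: state=(1.496, 3.382)
t=4.250: state=(1.282, 3.149)
t=4.500: state=(1.144, 2.825)
t=4.750: state=(1.070, 2.479)
t=5.000: state=(1.050, 2.155)
t=5.250: state=(1.075, 1.874)
t=5.500: state=(1.140, 1.645)
t=5.750: state=(1.244, 1.470)
t=6.000: state=(1.386, 1.349)
t=6.250: state=(1.565, 1.279)
t=6.500: state=(1.778, 1.265)
t=6.750: state=(2.016, 1.311)
t=7.000: state=(2.259, 1.430)
t=7.250: state=(2.475, 1.639)
t=7.410: state=(2.576, 1.826)
compare at T: x=2.576, y=1.826

largest component: x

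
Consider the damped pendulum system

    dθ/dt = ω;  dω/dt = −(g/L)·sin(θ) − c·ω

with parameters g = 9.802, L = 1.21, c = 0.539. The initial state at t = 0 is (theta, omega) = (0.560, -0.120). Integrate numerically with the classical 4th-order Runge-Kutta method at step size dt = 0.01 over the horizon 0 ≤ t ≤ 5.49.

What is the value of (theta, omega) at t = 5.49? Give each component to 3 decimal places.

(theta, omega) = (-0.122, -0.063)

t=0.000: state=(0.560, -0.120)
step 1 (dt=0.01): k1=(-0.120, -4.238), k2=(-0.141, -4.223), k3=(-0.141, -4.222), k4=(-0.162, -4.206); state += dt/6·(k1+2k2+2k3+k4)
t=0.010: state=(0.559, -0.162)
t=0.020: state=(0.557, -0.204)
t=0.030: state=(0.555, -0.246)
continuing one RK4 step at a time; state shown every 20 steps (Δt=0.2):
t=0.200: state=(0.457, -0.871)
t=0.400: state=(0.233, -1.308)
t=0.600: state=(-0.037, -1.320)
t=0.800: state=(-0.269, -0.939)
t=1.000: state=(-0.397, -0.325)
t=1.200: state=(-0.397, 0.318)
t=1.400: state=(-0.281, 0.805)
t=1.600: state=(-0.094, 1.011)
t=1.800: state=(0.102, 0.895)
t=2.000: state=(0.247, 0.526)
t=2.200: state=(0.305, 0.041)
t=2.400: state=(0.266, -0.407)
t=2.600: state=(0.153, -0.690)
t=2.800: state=(0.006, -0.741)
t=3.000: state=(-0.128, -0.565)
t=3.200: state=(-0.210, -0.240)
t=3.400: state=(-0.221, 0.123)
t=3.600: state=(-0.166, 0.412)
t=3.800: state=(-0.067, 0.550)
t=4.000: state=(0.042, 0.510)
t=4.200: state=(0.127, 0.322)
t=4.400: state=(0.166, 0.057)
t=4.600: state=(0.151, -0.197)
t=4.800: state=(0.093, -0.367)
t=5.000: state=(0.013, -0.411)
t=5.200: state=(-0.063, -0.327)
t=5.400: state=(-0.112, -0.154)
t=5.490: state=(-0.122, -0.063)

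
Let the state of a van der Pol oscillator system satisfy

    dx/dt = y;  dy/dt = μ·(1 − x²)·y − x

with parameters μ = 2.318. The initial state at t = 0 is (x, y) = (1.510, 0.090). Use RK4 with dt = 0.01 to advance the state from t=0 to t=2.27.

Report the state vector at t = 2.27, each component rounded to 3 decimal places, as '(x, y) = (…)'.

(x, y) = (-1.449, -3.507)

t=0.000: state=(1.510, 0.090)
step 1 (dt=0.01): k1=(0.090, -1.777), k2=(0.081, -1.751), k3=(0.081, -1.752), k4=(0.072, -1.726); state += dt/6·(k1+2k2+2k3+k4)
t=0.010: state=(1.511, 0.072)
t=0.020: state=(1.511, 0.055)
t=0.030: state=(1.512, 0.039)
continuing one RK4 step at a time; state shown every 10 steps (Δt=0.1):
t=0.100: state=(1.511, -0.064)
t=0.200: state=(1.499, -0.178)
t=0.300: state=(1.476, -0.264)
t=0.400: state=(1.446, -0.332)
t=0.500: state=(1.410, -0.388)
t=0.600: state=(1.369, -0.438)
t=0.700: state=(1.323, -0.485)
t=0.800: state=(1.272, -0.534)
t=0.900: state=(1.216, -0.588)
t=1.000: state=(1.154, -0.648)
t=1.100: state=(1.086, -0.720)
t=1.200: state=(1.009, -0.808)
t=1.300: state=(0.923, -0.917)
t=1.400: state=(0.825, -1.059)
t=1.500: state=(0.710, -1.244)
t=1.600: state=(0.574, -1.494)
t=1.700: state=(0.408, -1.834)
t=1.800: state=(0.203, -2.294)
t=1.900: state=(-0.055, -2.894)
t=2.000: state=(-0.379, -3.582)
t=2.100: state=(-0.767, -4.118)
t=2.200: state=(-1.182, -4.055)
t=2.270: state=(-1.449, -3.507)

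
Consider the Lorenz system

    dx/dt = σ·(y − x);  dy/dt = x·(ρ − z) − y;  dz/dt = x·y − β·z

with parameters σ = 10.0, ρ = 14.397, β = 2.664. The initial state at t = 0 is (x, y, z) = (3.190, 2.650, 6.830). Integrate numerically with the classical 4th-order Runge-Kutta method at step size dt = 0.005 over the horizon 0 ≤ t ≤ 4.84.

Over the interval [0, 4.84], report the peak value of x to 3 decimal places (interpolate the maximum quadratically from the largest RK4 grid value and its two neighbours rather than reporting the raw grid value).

max x = 9.434

t=0.000: state=(3.190, 2.650, 6.830)
step 1 (dt=0.005): k1=(-5.400, 21.489, -9.742), k2=(-4.728, 21.410, -9.542), k3=(-4.747, 21.422, -9.539), k4=(-4.092, 21.353, -9.338); state += dt/6·(k1+2k2+2k3+k4)
t=0.005: state=(3.166, 2.757, 6.782)
t=0.010: state=(3.149, 2.864, 6.737)
t=0.015: state=(3.138, 2.970, 6.693)
continuing one RK4 step at a time; state shown every 40 steps (Δt=0.2):
t=0.200: state=(5.415, 7.665, 7.358)
t=0.400: state=(9.424, 9.679, 16.535)
t=0.600: state=(5.356, 2.774, 16.705)
t=0.800: state=(2.728, 2.533, 11.072)
t=1.000: state=(3.754, 4.917, 8.262)
t=1.200: state=(7.149, 9.042, 11.141)
t=1.400: state=(8.030, 6.537, 17.411)
t=1.600: state=(4.372, 3.117, 14.222)
t=1.800: state=(3.694, 4.130, 10.339)
t=2.000: state=(5.703, 7.152, 10.206)
t=2.200: state=(7.932, 8.074, 15.092)
t=2.400: state=(5.920, 4.452, 15.618)
t=2.600: state=(4.217, 4.086, 12.104)
t=2.800: state=(5.138, 6.084, 10.684)
t=3.000: state=(7.160, 7.850, 13.407)
t=3.200: state=(6.696, 5.688, 15.594)
t=3.400: state=(4.889, 4.406, 13.303)
t=3.600: state=(5.015, 5.556, 11.444)
t=3.800: state=(6.516, 7.243, 12.649)
t=4.000: state=(6.865, 6.392, 14.968)
t=4.200: state=(5.474, 4.876, 13.962)
t=4.400: state=(5.108, 5.342, 12.163)
t=4.600: state=(6.095, 6.699, 12.431)
t=4.800: state=(6.744, 6.639, 14.290)
t=4.840: state=(6.664, 6.376, 14.503)
largest grid value and its neighbours: x(0.405)=9.43272, x(0.410)=9.43320, x(0.415)=9.42543
parabola through these three points peaks at t≈0.408 with x≈9.43401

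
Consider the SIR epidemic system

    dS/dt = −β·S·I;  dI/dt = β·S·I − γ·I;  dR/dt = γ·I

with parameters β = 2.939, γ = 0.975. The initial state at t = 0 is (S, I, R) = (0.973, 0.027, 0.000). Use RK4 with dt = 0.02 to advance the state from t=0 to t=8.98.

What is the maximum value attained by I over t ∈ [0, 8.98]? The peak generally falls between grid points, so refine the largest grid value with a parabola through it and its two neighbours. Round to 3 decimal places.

t=0.000: state=(0.973, 0.027, 0.000)
step 1 (dt=0.02): k1=(-0.077, 0.051, 0.026), k2=(-0.079, 0.052, 0.027), k3=(-0.079, 0.052, 0.027), k4=(-0.080, 0.053, 0.027); state += dt/6·(k1+2k2+2k3+k4)
t=0.020: state=(0.971, 0.028, 0.001)
t=0.040: state=(0.970, 0.029, 0.001)
t=0.060: state=(0.968, 0.030, 0.002)
continuing one RK4 step at a time; state shown every 25 steps (Δt=0.5):
t=0.500: state=(0.912, 0.067, 0.022)
t=1.000: state=(0.785, 0.144, 0.071)
t=1.500: state=(0.590, 0.244, 0.166)
t=2.000: state=(0.391, 0.307, 0.303)
t=2.500: state=(0.248, 0.299, 0.453)
t=3.000: state=(0.166, 0.247, 0.587)
t=3.500: state=(0.121, 0.187, 0.693)
t=4.000: state=(0.095, 0.134, 0.770)
t=4.500: state=(0.081, 0.094, 0.825)
t=5.000: state=(0.072, 0.064, 0.864)
t=5.500: state=(0.067, 0.044, 0.890)
t=6.000: state=(0.063, 0.030, 0.907)
t=6.500: state=(0.061, 0.020, 0.919)
t=7.000: state=(0.059, 0.013, 0.927)
t=7.500: state=(0.059, 0.009, 0.933)
t=8.000: state=(0.058, 0.006, 0.936)
t=8.500: state=(0.057, 0.004, 0.939)
t=8.980: state=(0.057, 0.003, 0.940)
largest grid value and its neighbours: I(2.160)=0.31124, I(2.180)=0.31129, I(2.200)=0.31123
parabola through these three points peaks at t≈2.180 with I≈0.31129

max I = 0.311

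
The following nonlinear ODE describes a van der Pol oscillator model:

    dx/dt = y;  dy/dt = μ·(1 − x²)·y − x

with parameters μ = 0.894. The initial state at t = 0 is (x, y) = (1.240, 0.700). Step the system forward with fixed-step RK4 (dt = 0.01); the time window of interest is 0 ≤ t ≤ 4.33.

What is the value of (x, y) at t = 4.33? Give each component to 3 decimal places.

t=0.000: state=(1.240, 0.700)
step 1 (dt=0.01): k1=(0.700, -1.576), k2=(0.692, -1.582), k3=(0.692, -1.581), k4=(0.684, -1.586); state += dt/6·(k1+2k2+2k3+k4)
t=0.010: state=(1.247, 0.684)
t=0.020: state=(1.254, 0.668)
t=0.030: state=(1.260, 0.652)
continuing one RK4 step at a time; state shown every 20 steps (Δt=0.2):
t=0.200: state=(1.348, 0.375)
t=0.400: state=(1.391, 0.066)
t=0.600: state=(1.377, -0.200)
t=0.800: state=(1.314, -0.424)
t=1.000: state=(1.209, -0.622)
t=1.200: state=(1.066, -0.812)
t=1.400: state=(0.884, -1.015)
t=1.600: state=(0.658, -1.251)
t=1.800: state=(0.380, -1.536)
t=2.000: state=(0.040, -1.866)
t=2.200: state=(-0.366, -2.183)
t=2.400: state=(-0.821, -2.322)
t=2.600: state=(-1.268, -2.069)
t=2.800: state=(-1.622, -1.429)
t=3.000: state=(-1.834, -0.704)
t=3.200: state=(-1.916, -0.144)
t=3.400: state=(-1.906, 0.215)
t=3.600: state=(-1.838, 0.440)
t=3.800: state=(-1.734, 0.594)
t=4.000: state=(-1.603, 0.718)
t=4.200: state=(-1.447, 0.839)
t=4.330: state=(-1.333, 0.924)

(x, y) = (-1.333, 0.924)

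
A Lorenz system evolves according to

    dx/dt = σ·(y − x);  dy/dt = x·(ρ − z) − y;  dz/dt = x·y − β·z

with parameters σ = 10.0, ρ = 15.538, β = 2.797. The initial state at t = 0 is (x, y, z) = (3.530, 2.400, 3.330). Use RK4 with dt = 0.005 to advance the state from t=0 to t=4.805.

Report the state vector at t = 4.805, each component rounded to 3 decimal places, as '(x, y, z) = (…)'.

(x, y, z) = (7.989, 7.774, 16.471)

t=0.000: state=(3.530, 2.400, 3.330)
step 1 (dt=0.005): k1=(-11.300, 40.694, -0.842), k2=(-10.000, 40.255, -0.548), k3=(-10.044, 40.293, -0.545), k4=(-8.783, 39.889, -0.254); state += dt/6·(k1+2k2+2k3+k4)
t=0.005: state=(3.480, 2.601, 3.327)
t=0.010: state=(3.442, 2.799, 3.327)
t=0.015: state=(3.415, 2.994, 3.331)
continuing one RK4 step at a time; state shown every 40 steps (Δt=0.2):
t=0.200: state=(7.286, 11.106, 7.446)
t=0.400: state=(10.493, 7.155, 22.589)
t=0.600: state=(2.624, 0.440, 15.343)
t=0.800: state=(1.136, 1.254, 8.935)
t=1.000: state=(2.353, 3.545, 5.714)
t=1.200: state=(6.747, 10.018, 8.142)
t=1.400: state=(10.278, 8.271, 21.015)
t=1.600: state=(3.659, 1.393, 15.935)
t=1.800: state=(2.115, 2.379, 9.737)
t=2.000: state=(4.084, 5.873, 7.456)
t=2.200: state=(8.948, 11.152, 13.867)
t=2.400: state=(7.506, 4.439, 19.532)
t=2.600: state=(3.251, 2.497, 13.249)
t=2.800: state=(3.710, 4.768, 9.322)
t=3.000: state=(7.216, 9.377, 11.560)
t=3.200: state=(8.647, 7.149, 18.777)
t=3.400: state=(4.628, 3.248, 15.233)
t=3.600: state=(4.014, 4.616, 10.978)
t=3.800: state=(6.523, 8.224, 11.572)
t=4.000: state=(8.430, 7.909, 17.338)
t=4.200: state=(5.541, 4.128, 15.946)
t=4.400: state=(4.480, 4.792, 12.125)
t=4.600: state=(6.302, 7.614, 12.091)
t=4.800: state=(7.998, 7.849, 16.389)
t=4.805: state=(7.989, 7.774, 16.471)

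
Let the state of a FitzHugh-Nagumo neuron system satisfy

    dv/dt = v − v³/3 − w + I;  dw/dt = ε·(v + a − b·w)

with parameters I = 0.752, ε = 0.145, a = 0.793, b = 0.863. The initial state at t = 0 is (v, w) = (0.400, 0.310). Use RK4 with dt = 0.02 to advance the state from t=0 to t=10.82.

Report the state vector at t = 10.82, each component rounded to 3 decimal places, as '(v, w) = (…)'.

t=0.000: state=(0.400, 0.310)
step 1 (dt=0.02): k1=(0.821, 0.134), k2=(0.826, 0.135), k3=(0.826, 0.135), k4=(0.832, 0.136); state += dt/6·(k1+2k2+2k3+k4)
t=0.020: state=(0.417, 0.313)
t=0.040: state=(0.433, 0.315)
t=0.060: state=(0.450, 0.318)
continuing one RK4 step at a time; state shown every 25 steps (Δt=0.5):
t=0.500: state=(0.868, 0.391)
t=1.000: state=(1.339, 0.501)
t=1.500: state=(1.616, 0.632)
t=2.000: state=(1.701, 0.767)
t=2.500: state=(1.691, 0.896)
t=3.000: state=(1.647, 1.014)
t=3.500: state=(1.590, 1.122)
t=4.000: state=(1.528, 1.220)
t=4.500: state=(1.462, 1.306)
t=5.000: state=(1.394, 1.383)
t=5.500: state=(1.322, 1.451)
t=6.000: state=(1.247, 1.509)
t=6.500: state=(1.166, 1.558)
t=7.000: state=(1.078, 1.598)
t=7.500: state=(0.979, 1.629)
t=8.000: state=(0.865, 1.651)
t=8.500: state=(0.726, 1.662)
t=9.000: state=(0.546, 1.662)
t=9.500: state=(0.294, 1.647)
t=10.000: state=(-0.089, 1.611)
t=10.500: state=(-0.671, 1.543)
t=10.820: state=(-1.119, 1.478)

(v, w) = (-1.119, 1.478)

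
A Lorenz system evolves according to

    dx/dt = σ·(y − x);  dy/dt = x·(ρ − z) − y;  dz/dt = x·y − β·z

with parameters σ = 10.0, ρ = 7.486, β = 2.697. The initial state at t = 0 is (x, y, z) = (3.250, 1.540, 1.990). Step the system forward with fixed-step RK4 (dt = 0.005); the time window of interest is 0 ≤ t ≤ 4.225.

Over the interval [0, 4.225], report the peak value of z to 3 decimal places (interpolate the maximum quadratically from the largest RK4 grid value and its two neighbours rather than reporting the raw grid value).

t=0.000: state=(3.250, 1.540, 1.990)
step 1 (dt=0.005): k1=(-17.100, 16.322, -0.362), k2=(-16.264, 16.049, -0.295), k3=(-16.292, 16.061, -0.294), k4=(-15.482, 15.799, -0.229); state += dt/6·(k1+2k2+2k3+k4)
t=0.005: state=(3.169, 1.620, 1.989)
t=0.010: state=(3.095, 1.698, 1.988)
t=0.015: state=(3.029, 1.774, 1.987)
continuing one RK4 step at a time; state shown every 40 steps (Δt=0.2):
t=0.200: state=(3.218, 4.030, 2.468)
t=0.400: state=(5.244, 6.228, 5.023)
t=0.600: state=(5.984, 5.563, 8.568)
t=0.800: state=(4.256, 3.309, 8.407)
t=1.000: state=(3.007, 2.728, 6.445)
t=1.200: state=(2.988, 3.202, 5.078)
t=1.400: state=(3.719, 4.197, 4.892)
t=1.600: state=(4.665, 5.049, 5.963)
t=1.800: state=(4.950, 4.822, 7.289)
t=2.000: state=(4.347, 3.970, 7.393)
t=2.200: state=(3.760, 3.589, 6.600)
t=2.400: state=(3.695, 3.786, 5.931)
t=2.600: state=(4.032, 4.248, 5.865)
t=2.800: state=(4.417, 4.553, 6.346)
t=3.000: state=(4.490, 4.427, 6.836)
t=3.200: state=(4.246, 4.098, 6.856)
t=3.400: state=(4.010, 3.940, 6.529)
t=3.600: state=(3.989, 4.032, 6.252)
t=3.800: state=(4.139, 4.230, 6.246)
t=4.000: state=(4.290, 4.337, 6.454)
t=4.200: state=(4.304, 4.273, 6.638)
t=4.225: state=(4.295, 4.257, 6.648)
largest grid value and its neighbours: z(0.680)=8.98539, z(0.685)=8.98612, z(0.690)=8.98414
parabola through these three points peaks at t≈0.684 with z≈8.98619

max z = 8.986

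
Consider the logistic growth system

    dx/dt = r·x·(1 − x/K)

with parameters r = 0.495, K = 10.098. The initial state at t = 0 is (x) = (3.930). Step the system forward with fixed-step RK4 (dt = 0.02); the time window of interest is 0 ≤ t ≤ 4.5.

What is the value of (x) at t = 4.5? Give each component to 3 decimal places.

t=0.000: state=(3.930)
step 1 (dt=0.02): k1=(1.188), k2=(1.190), k3=(1.190), k4=(1.191); state += dt/6·(k1+2k2+2k3+k4)
t=0.020: state=(3.954)
t=0.040: state=(3.978)
t=0.060: state=(4.002)
continuing one RK4 step at a time; state shown every 10 steps (Δt=0.2):
t=0.200: state=(4.170)
t=0.400: state=(4.414)
t=0.600: state=(4.662)
t=0.800: state=(4.911)
t=1.000: state=(5.161)
t=1.200: state=(5.410)
t=1.400: state=(5.658)
t=1.600: state=(5.902)
t=1.800: state=(6.143)
t=2.000: state=(6.378)
t=2.200: state=(6.608)
t=2.400: state=(6.830)
t=2.600: state=(7.045)
t=2.800: state=(7.252)
t=3.000: state=(7.450)
t=3.200: state=(7.639)
t=3.400: state=(7.818)
t=3.600: state=(7.988)
t=3.800: state=(8.149)
t=4.000: state=(8.300)
t=4.200: state=(8.441)
t=4.400: state=(8.574)
t=4.500: state=(8.637)

(x) = (8.637)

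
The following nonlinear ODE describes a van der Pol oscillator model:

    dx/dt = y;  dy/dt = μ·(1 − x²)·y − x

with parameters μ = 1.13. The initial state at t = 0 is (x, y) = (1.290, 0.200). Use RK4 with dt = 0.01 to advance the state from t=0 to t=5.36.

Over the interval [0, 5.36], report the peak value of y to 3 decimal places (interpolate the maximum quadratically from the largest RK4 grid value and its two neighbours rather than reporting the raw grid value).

max y = 2.808

t=0.000: state=(1.290, 0.200)
step 1 (dt=0.01): k1=(0.200, -1.440), k2=(0.193, -1.436), k3=(0.193, -1.436), k4=(0.186, -1.432); state += dt/6·(k1+2k2+2k3+k4)
t=0.010: state=(1.292, 0.186)
t=0.020: state=(1.294, 0.171)
t=0.030: state=(1.295, 0.157)
continuing one RK4 step at a time; state shown every 20 steps (Δt=0.2):
t=0.200: state=(1.302, -0.070)
t=0.400: state=(1.265, -0.300)
t=0.600: state=(1.185, -0.500)
t=0.800: state=(1.066, -0.690)
t=1.000: state=(0.908, -0.892)
t=1.200: state=(0.706, -1.133)
t=1.400: state=(0.450, -1.440)
t=1.600: state=(0.124, -1.834)
t=1.800: state=(-0.287, -2.274)
t=2.000: state=(-0.775, -2.554)
t=2.200: state=(-1.273, -2.310)
t=2.400: state=(-1.660, -1.505)
t=2.600: state=(-1.871, -0.642)
t=2.800: state=(-1.937, -0.065)
t=3.000: state=(-1.915, 0.254)
t=3.200: state=(-1.845, 0.430)
t=3.400: state=(-1.747, 0.543)
t=3.600: state=(-1.629, 0.634)
t=3.800: state=(-1.493, 0.726)
t=4.000: state=(-1.338, 0.833)
t=4.200: state=(-1.158, 0.969)
t=4.400: state=(-0.947, 1.154)
t=4.600: state=(-0.692, 1.412)
t=4.800: state=(-0.375, 1.773)
t=5.000: state=(0.025, 2.241)
t=5.200: state=(0.521, 2.696)
t=5.360: state=(0.966, 2.793)
largest grid value and its neighbours: y(5.310)=2.80700, y(5.320)=2.80797, y(5.330)=2.80714
parabola through these three points peaks at t≈5.320 with y≈2.80797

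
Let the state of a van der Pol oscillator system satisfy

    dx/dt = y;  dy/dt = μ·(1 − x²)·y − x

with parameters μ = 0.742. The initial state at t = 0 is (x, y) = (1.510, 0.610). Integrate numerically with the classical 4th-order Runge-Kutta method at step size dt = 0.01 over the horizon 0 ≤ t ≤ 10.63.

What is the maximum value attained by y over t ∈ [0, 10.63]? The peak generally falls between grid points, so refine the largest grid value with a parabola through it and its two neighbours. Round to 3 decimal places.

max y = 2.415

t=0.000: state=(1.510, 0.610)
step 1 (dt=0.01): k1=(0.610, -2.089), k2=(0.600, -2.087), k3=(0.600, -2.087), k4=(0.589, -2.084); state += dt/6·(k1+2k2+2k3+k4)
t=0.010: state=(1.516, 0.589)
t=0.020: state=(1.522, 0.568)
t=0.030: state=(1.527, 0.548)
continuing one RK4 step at a time; state shown every 50 steps (Δt=0.5):
t=0.500: state=(1.581, -0.254)
t=1.000: state=(1.316, -0.772)
t=1.500: state=(0.814, -1.257)
t=2.000: state=(0.025, -1.933)
t=2.500: state=(-1.063, -2.189)
t=3.000: state=(-1.842, -0.761)
t=3.500: state=(-1.909, 0.325)
t=4.000: state=(-1.624, 0.768)
t=4.500: state=(-1.152, 1.138)
t=5.000: state=(-0.451, 1.715)
t=5.500: state=(0.592, 2.395)
t=6.000: state=(1.666, 1.516)
t=6.500: state=(2.000, -0.019)
t=7.000: state=(1.815, -0.623)
t=7.500: state=(1.418, -0.959)
t=8.000: state=(0.837, -1.403)
t=8.500: state=(-0.034, -2.120)
t=9.000: state=(-1.202, -2.252)
t=9.500: state=(-1.940, -0.602)
t=10.000: state=(-1.946, 0.402)
t=10.500: state=(-1.637, 0.797)
t=10.630: state=(-1.527, 0.881)
largest grid value and its neighbours: y(5.560)=2.41486, y(5.570)=2.41525, y(5.580)=2.41473
parabola through these three points peaks at t≈5.569 with y≈2.41525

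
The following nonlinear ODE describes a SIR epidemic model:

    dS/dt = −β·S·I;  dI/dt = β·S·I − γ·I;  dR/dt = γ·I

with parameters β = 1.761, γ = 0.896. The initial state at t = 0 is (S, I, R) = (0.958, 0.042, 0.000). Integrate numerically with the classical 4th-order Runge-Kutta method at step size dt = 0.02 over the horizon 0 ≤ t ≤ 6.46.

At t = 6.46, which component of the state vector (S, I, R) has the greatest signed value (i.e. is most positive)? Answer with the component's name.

t=0.000: state=(0.958, 0.042, 0.000)
step 1 (dt=0.02): k1=(-0.071, 0.033, 0.038), k2=(-0.071, 0.033, 0.038), k3=(-0.071, 0.033, 0.038), k4=(-0.072, 0.034, 0.038); state += dt/6·(k1+2k2+2k3+k4)
t=0.020: state=(0.957, 0.043, 0.001)
t=0.040: state=(0.955, 0.043, 0.002)
t=0.060: state=(0.954, 0.044, 0.002)
continuing one RK4 step at a time; state shown every 25 steps (Δt=0.5):
t=0.500: state=(0.916, 0.061, 0.023)
t=1.000: state=(0.859, 0.086, 0.056)
t=1.500: state=(0.787, 0.113, 0.100)
t=2.000: state=(0.704, 0.139, 0.157)
t=2.500: state=(0.617, 0.159, 0.224)
t=3.000: state=(0.534, 0.169, 0.298)
t=3.500: state=(0.460, 0.167, 0.373)
t=4.000: state=(0.399, 0.155, 0.446)
t=4.500: state=(0.350, 0.138, 0.512)
t=5.000: state=(0.313, 0.118, 0.569)
t=5.500: state=(0.285, 0.098, 0.617)
t=6.000: state=(0.263, 0.080, 0.657)
t=6.460: state=(0.248, 0.065, 0.687)
compare at T: S=0.248, I=0.065, R=0.687

largest component: R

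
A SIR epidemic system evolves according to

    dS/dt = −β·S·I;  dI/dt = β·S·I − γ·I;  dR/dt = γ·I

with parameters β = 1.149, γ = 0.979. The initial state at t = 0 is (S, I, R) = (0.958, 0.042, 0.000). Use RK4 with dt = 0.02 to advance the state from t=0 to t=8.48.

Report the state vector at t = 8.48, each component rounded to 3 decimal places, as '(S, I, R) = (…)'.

(S, I, R) = (0.654, 0.021, 0.325)

t=0.000: state=(0.958, 0.042, 0.000)
step 1 (dt=0.02): k1=(-0.046, 0.005, 0.041), k2=(-0.046, 0.005, 0.041), k3=(-0.046, 0.005, 0.041), k4=(-0.046, 0.005, 0.041); state += dt/6·(k1+2k2+2k3+k4)
t=0.020: state=(0.957, 0.042, 0.001)
t=0.040: state=(0.956, 0.042, 0.002)
t=0.060: state=(0.955, 0.042, 0.002)
continuing one RK4 step at a time; state shown every 25 steps (Δt=0.5):
t=0.500: state=(0.935, 0.044, 0.021)
t=1.000: state=(0.911, 0.046, 0.043)
t=1.500: state=(0.886, 0.047, 0.066)
t=2.000: state=(0.862, 0.048, 0.090)
t=2.500: state=(0.839, 0.048, 0.113)
t=3.000: state=(0.816, 0.047, 0.137)
t=3.500: state=(0.795, 0.046, 0.159)
t=4.000: state=(0.774, 0.044, 0.182)
t=4.500: state=(0.755, 0.042, 0.203)
t=5.000: state=(0.738, 0.040, 0.223)
t=5.500: state=(0.722, 0.037, 0.241)
t=6.000: state=(0.707, 0.034, 0.259)
t=6.500: state=(0.694, 0.031, 0.275)
t=7.000: state=(0.682, 0.028, 0.289)
t=7.500: state=(0.671, 0.026, 0.303)
t=8.000: state=(0.662, 0.023, 0.315)
t=8.480: state=(0.654, 0.021, 0.325)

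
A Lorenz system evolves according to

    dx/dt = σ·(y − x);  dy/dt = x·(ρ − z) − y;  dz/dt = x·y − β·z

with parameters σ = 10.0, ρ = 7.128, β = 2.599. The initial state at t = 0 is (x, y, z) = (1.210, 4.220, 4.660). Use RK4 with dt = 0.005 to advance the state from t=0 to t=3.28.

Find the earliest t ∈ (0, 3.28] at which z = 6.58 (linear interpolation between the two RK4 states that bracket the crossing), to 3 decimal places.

t = 0.392

t=0.000: state=(1.210, 4.220, 4.660)
step 1 (dt=0.005): k1=(30.100, -1.234, -7.005), k2=(29.317, -1.022, -6.646), k3=(29.342, -1.029, -6.656), k4=(28.581, -0.821, -6.307); state += dt/6·(k1+2k2+2k3+k4)
t=0.005: state=(1.357, 4.215, 4.627)
t=0.010: state=(1.496, 4.212, 4.597)
t=0.015: state=(1.628, 4.211, 4.570)
continuing one RK4 step at a time; state shown every 40 steps (Δt=0.2):
t=0.200: state=(4.105, 4.837, 4.969)
t=0.390: state=(4.937, 5.063, 6.565)
next step: t=0.395: state=(4.943, 5.051, 6.605) — z has crossed 6.58
linear interpolation between t=0.390 (6.56522) and t=0.395 (6.60457) → t≈0.392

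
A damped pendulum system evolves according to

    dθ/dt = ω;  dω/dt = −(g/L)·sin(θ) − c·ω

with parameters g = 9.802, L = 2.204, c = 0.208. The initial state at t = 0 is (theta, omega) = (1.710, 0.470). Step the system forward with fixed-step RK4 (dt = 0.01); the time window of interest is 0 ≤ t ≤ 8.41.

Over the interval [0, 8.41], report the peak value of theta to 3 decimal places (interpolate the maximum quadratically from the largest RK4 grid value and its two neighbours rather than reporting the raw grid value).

max theta = 1.735

t=0.000: state=(1.710, 0.470)
step 1 (dt=0.01): k1=(0.470, -4.502), k2=(0.447, -4.496), k3=(0.448, -4.496), k4=(0.425, -4.490); state += dt/6·(k1+2k2+2k3+k4)
t=0.010: state=(1.714, 0.425)
t=0.020: state=(1.719, 0.380)
t=0.030: state=(1.722, 0.335)
continuing one RK4 step at a time; state shown every 50 steps (Δt=0.5):
t=0.500: state=(1.401, -1.673)
t=1.000: state=(0.160, -2.960)
t=1.500: state=(-1.089, -1.664)
t=2.000: state=(-1.368, 0.540)
t=2.500: state=(-0.619, 2.285)
t=3.000: state=(0.575, 2.062)
t=3.500: state=(1.156, 0.163)
t=4.000: state=(0.757, -1.649)
t=4.500: state=(-0.248, -2.008)
t=5.000: state=(-0.931, -0.543)
t=5.500: state=(-0.753, 1.179)
t=6.000: state=(0.063, 1.794)
t=6.500: state=(0.741, 0.707)
t=7.000: state=(0.694, -0.852)
t=7.500: state=(0.033, -1.552)
t=8.000: state=(-0.593, -0.745)
t=8.410: state=(-0.664, 0.399)
largest grid value and its neighbours: theta(0.100)=1.73468, theta(0.110)=1.73472, theta(0.120)=1.73432
parabola through these three points peaks at t≈0.106 with theta≈1.73476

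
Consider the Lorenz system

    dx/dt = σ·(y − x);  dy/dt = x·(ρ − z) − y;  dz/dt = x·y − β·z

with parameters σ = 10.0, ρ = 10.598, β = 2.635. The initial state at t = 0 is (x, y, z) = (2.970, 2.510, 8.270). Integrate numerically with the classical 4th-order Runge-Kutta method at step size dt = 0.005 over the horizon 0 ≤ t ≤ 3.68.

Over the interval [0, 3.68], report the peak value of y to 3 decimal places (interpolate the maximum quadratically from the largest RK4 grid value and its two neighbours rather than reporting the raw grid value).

max y = 7.092

t=0.000: state=(2.970, 2.510, 8.270)
step 1 (dt=0.005): k1=(-4.600, 4.404, -14.337), k2=(-4.375, 4.472, -14.239), k3=(-4.379, 4.473, -14.237), k4=(-4.157, 4.541, -14.138); state += dt/6·(k1+2k2+2k3+k4)
t=0.005: state=(2.948, 2.532, 8.199)
t=0.010: state=(2.928, 2.555, 8.129)
t=0.015: state=(2.911, 2.579, 8.059)
continuing one RK4 step at a time; state shown every 40 steps (Δt=0.2):
t=0.200: state=(3.308, 3.941, 6.370)
t=0.400: state=(5.174, 6.289, 7.242)
t=0.600: state=(6.692, 6.753, 10.908)
t=0.800: state=(5.332, 4.281, 11.655)
t=1.000: state=(3.831, 3.499, 9.400)
t=1.200: state=(3.946, 4.335, 7.817)
t=1.400: state=(5.112, 5.783, 8.251)
t=1.600: state=(6.000, 6.061, 10.295)
t=1.800: state=(5.319, 4.736, 10.882)
t=2.000: state=(4.383, 4.133, 9.605)
t=2.200: state=(4.401, 4.640, 8.581)
t=2.400: state=(5.112, 5.504, 8.868)
t=2.600: state=(5.595, 5.615, 10.025)
t=2.800: state=(5.208, 4.881, 10.351)
t=3.000: state=(4.663, 4.510, 9.617)
t=3.200: state=(4.674, 4.822, 9.007)
t=3.400: state=(5.101, 5.324, 9.208)
t=3.600: state=(5.357, 5.357, 9.865)
t=3.680: state=(5.314, 5.209, 10.026)
largest grid value and its neighbours: y(0.520)=7.09050, y(0.525)=7.09225, y(0.530)=7.09093
parabola through these three points peaks at t≈0.525 with y≈7.09226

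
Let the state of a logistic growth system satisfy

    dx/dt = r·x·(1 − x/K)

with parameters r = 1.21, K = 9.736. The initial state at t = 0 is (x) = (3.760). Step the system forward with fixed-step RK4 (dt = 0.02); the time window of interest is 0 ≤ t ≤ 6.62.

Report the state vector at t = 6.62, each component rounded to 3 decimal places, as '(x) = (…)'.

(x) = (9.731)

t=0.000: state=(3.760)
step 1 (dt=0.02): k1=(2.793), k2=(2.800), k3=(2.800), k4=(2.808); state += dt/6·(k1+2k2+2k3+k4)
t=0.020: state=(3.816)
t=0.040: state=(3.872)
t=0.060: state=(3.929)
continuing one RK4 step at a time; state shown every 25 steps (Δt=0.5):
t=0.500: state=(5.212)
t=1.000: state=(6.605)
t=1.500: state=(7.734)
t=2.000: state=(8.530)
t=2.500: state=(9.038)
t=3.000: state=(9.342)
t=3.500: state=(9.517)
t=4.000: state=(9.615)
t=4.500: state=(9.670)
t=5.000: state=(9.700)
t=5.500: state=(9.716)
t=6.000: state=(9.725)
t=6.500: state=(9.730)
t=6.620: state=(9.731)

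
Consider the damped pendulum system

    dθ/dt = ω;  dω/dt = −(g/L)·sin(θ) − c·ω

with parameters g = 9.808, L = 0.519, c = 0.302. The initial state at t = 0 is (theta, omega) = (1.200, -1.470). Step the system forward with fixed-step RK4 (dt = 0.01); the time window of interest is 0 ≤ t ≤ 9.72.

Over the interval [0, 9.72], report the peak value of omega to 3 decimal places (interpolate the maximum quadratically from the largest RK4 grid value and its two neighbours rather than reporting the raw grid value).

t=0.000: state=(1.200, -1.470)
step 1 (dt=0.01): k1=(-1.470, -17.170), k2=(-1.556, -17.093), k3=(-1.555, -17.090), k4=(-1.641, -17.009); state += dt/6·(k1+2k2+2k3+k4)
t=0.010: state=(1.184, -1.641)
t=0.020: state=(1.167, -1.810)
t=0.030: state=(1.148, -1.978)
continuing one RK4 step at a time; state shown every 50 steps (Δt=0.5):
t=0.500: state=(-0.742, -3.394)
t=1.000: state=(-0.466, 3.975)
t=1.500: state=(0.977, -0.220)
t=2.000: state=(-0.437, -3.220)
t=2.500: state=(-0.457, 2.990)
t=3.000: state=(0.770, 0.063)
t=3.500: state=(-0.325, -2.642)
t=4.000: state=(-0.356, 2.416)
t=4.500: state=(0.612, -0.047)
t=5.000: state=(-0.291, -2.032)
t=5.500: state=(-0.240, 2.034)
t=6.000: state=(0.484, -0.266)
t=6.500: state=(-0.279, -1.476)
t=7.000: state=(-0.136, 1.721)
t=7.500: state=(0.375, -0.466)
t=8.000: state=(-0.265, -0.997)
t=8.500: state=(-0.051, 1.427)
t=9.000: state=(0.279, -0.600)
t=9.500: state=(-0.244, -0.603)
t=9.720: state=(-0.254, 0.507)
largest grid value and its neighbours: omega(1.080)=4.31964, omega(1.090)=4.32715, omega(1.100)=4.32650
parabola through these three points peaks at t≈1.094 with omega≈4.32787

max omega = 4.328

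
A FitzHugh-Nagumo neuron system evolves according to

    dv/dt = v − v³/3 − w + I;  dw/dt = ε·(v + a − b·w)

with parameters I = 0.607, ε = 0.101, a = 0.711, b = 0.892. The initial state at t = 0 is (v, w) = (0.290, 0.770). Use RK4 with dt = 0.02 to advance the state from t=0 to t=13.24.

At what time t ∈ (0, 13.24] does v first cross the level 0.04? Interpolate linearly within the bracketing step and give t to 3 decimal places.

t=0.000: state=(0.290, 0.770)
step 1 (dt=0.02): k1=(0.119, 0.032), k2=(0.120, 0.032), k3=(0.120, 0.032), k4=(0.120, 0.032); state += dt/6·(k1+2k2+2k3+k4)
t=0.020: state=(0.292, 0.771)
t=0.040: state=(0.295, 0.771)
t=0.060: state=(0.297, 0.772)
continuing one RK4 step at a time; state shown every 25 steps (Δt=0.5):
t=0.500: state=(0.360, 0.787)
t=1.000: state=(0.457, 0.808)
t=1.500: state=(0.586, 0.833)
t=2.000: state=(0.749, 0.864)
t=2.500: state=(0.931, 0.903)
t=3.000: state=(1.103, 0.948)
t=3.500: state=(1.237, 1.000)
t=4.000: state=(1.316, 1.054)
t=4.500: state=(1.350, 1.109)
t=5.000: state=(1.350, 1.162)
t=5.500: state=(1.328, 1.212)
t=6.000: state=(1.294, 1.258)
t=6.500: state=(1.250, 1.301)
t=7.000: state=(1.199, 1.339)
t=7.500: state=(1.142, 1.373)
t=8.000: state=(1.078, 1.403)
t=8.500: state=(1.006, 1.427)
t=9.000: state=(0.923, 1.447)
t=9.500: state=(0.825, 1.462)
t=10.000: state=(0.703, 1.470)
t=10.500: state=(0.542, 1.472)
t=11.000: state=(0.314, 1.463)
t=11.400: state=(0.049, 1.447)
next step: t=11.420: state=(0.033, 1.446) — v has crossed 0.04
linear interpolation between t=11.400 (0.04900) and t=11.420 (0.03302) → t≈11.411

t = 11.411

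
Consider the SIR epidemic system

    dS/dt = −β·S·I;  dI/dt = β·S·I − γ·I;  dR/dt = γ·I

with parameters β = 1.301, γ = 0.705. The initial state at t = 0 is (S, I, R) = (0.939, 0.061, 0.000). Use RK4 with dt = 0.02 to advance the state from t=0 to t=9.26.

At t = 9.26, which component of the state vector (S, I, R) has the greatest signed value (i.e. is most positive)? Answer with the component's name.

t=0.000: state=(0.939, 0.061, 0.000)
step 1 (dt=0.02): k1=(-0.075, 0.032, 0.043), k2=(-0.075, 0.032, 0.043), k3=(-0.075, 0.032, 0.043), k4=(-0.075, 0.032, 0.043); state += dt/6·(k1+2k2+2k3+k4)
t=0.020: state=(0.938, 0.062, 0.001)
t=0.040: state=(0.936, 0.062, 0.002)
t=0.060: state=(0.934, 0.063, 0.003)
continuing one RK4 step at a time; state shown every 25 steps (Δt=0.5):
t=0.500: state=(0.898, 0.078, 0.024)
t=1.000: state=(0.848, 0.097, 0.055)
t=1.500: state=(0.791, 0.116, 0.093)
t=2.000: state=(0.730, 0.134, 0.137)
t=2.500: state=(0.666, 0.148, 0.186)
t=3.000: state=(0.603, 0.157, 0.240)
t=3.500: state=(0.543, 0.160, 0.297)
t=4.000: state=(0.490, 0.158, 0.353)
t=4.500: state=(0.443, 0.150, 0.407)
t=5.000: state=(0.403, 0.139, 0.458)
t=5.500: state=(0.370, 0.125, 0.505)
t=6.000: state=(0.343, 0.111, 0.546)
t=6.500: state=(0.320, 0.097, 0.583)
t=7.000: state=(0.302, 0.083, 0.615)
t=7.500: state=(0.287, 0.071, 0.642)
t=8.000: state=(0.275, 0.060, 0.665)
t=8.500: state=(0.266, 0.050, 0.684)
t=9.000: state=(0.258, 0.042, 0.700)
t=9.260: state=(0.254, 0.038, 0.708)
compare at T: S=0.254, I=0.038, R=0.708

largest component: R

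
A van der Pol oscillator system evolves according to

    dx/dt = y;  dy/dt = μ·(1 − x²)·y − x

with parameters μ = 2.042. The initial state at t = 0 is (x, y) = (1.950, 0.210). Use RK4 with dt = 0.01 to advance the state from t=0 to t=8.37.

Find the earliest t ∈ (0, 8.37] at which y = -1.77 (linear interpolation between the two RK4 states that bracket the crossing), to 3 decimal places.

t = 2.662

t=0.000: state=(1.950, 0.210)
step 1 (dt=0.01): k1=(0.210, -3.152), k2=(0.194, -3.064), k3=(0.195, -3.067), k4=(0.179, -2.981); state += dt/6·(k1+2k2+2k3+k4)
t=0.010: state=(1.952, 0.179)
t=0.020: state=(1.954, 0.150)
t=0.030: state=(1.955, 0.123)
continuing one RK4 step at a time; state shown every 50 steps (Δt=0.5):
t=0.500: state=(1.869, -0.319)
t=1.000: state=(1.687, -0.404)
t=1.500: state=(1.461, -0.509)
t=2.000: state=(1.160, -0.723)
t=2.500: state=(0.677, -1.330)
t=2.660: state=(0.432, -1.763)
next step: t=2.670: state=(0.415, -1.797) — y has crossed -1.77
linear interpolation between t=2.660 (-1.76287) and t=2.670 (-1.79693) → t≈2.662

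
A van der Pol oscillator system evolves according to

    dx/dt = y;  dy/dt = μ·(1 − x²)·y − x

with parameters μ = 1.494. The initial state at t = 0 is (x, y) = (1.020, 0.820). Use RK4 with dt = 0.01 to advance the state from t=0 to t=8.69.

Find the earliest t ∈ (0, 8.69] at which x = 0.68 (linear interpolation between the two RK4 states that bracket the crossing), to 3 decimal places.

t = 1.653

t=0.000: state=(1.020, 0.820)
step 1 (dt=0.01): k1=(0.820, -1.069), k2=(0.815, -1.083), k3=(0.815, -1.083), k4=(0.809, -1.097); state += dt/6·(k1+2k2+2k3+k4)
t=0.010: state=(1.028, 0.809)
t=0.020: state=(1.036, 0.798)
t=0.030: state=(1.044, 0.787)
continuing one RK4 step at a time; state shown every 50 steps (Δt=0.5):
t=0.500: state=(1.262, 0.124)
t=1.000: state=(1.175, -0.434)
t=1.500: state=(0.839, -0.936)
t=1.650: state=(0.683, -1.148)
next step: t=1.660: state=(0.672, -1.164) — x has crossed 0.68
linear interpolation between t=1.650 (0.68329) and t=1.660 (0.67173) → t≈1.653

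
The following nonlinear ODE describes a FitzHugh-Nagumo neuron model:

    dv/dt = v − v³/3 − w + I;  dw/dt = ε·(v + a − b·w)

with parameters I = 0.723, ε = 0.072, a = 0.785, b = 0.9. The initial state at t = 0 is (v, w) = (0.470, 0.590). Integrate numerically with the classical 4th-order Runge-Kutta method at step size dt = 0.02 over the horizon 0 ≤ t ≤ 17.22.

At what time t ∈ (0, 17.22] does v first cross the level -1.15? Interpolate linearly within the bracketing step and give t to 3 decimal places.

t=0.000: state=(0.470, 0.590)
step 1 (dt=0.02): k1=(0.568, 0.052), k2=(0.572, 0.053), k3=(0.572, 0.053), k4=(0.576, 0.053); state += dt/6·(k1+2k2+2k3+k4)
t=0.020: state=(0.481, 0.591)
t=0.040: state=(0.493, 0.592)
t=0.060: state=(0.505, 0.593)
continuing one RK4 step at a time; state shown every 50 steps (Δt=1):
t=1.000: state=(1.167, 0.664)
t=2.000: state=(1.603, 0.777)
t=3.000: state=(1.652, 0.898)
t=4.000: state=(1.605, 1.010)
t=5.000: state=(1.541, 1.111)
t=6.000: state=(1.473, 1.201)
t=7.000: state=(1.401, 1.280)
t=8.000: state=(1.326, 1.350)
t=9.000: state=(1.245, 1.410)
t=10.000: state=(1.155, 1.459)
t=11.000: state=(1.052, 1.500)
t=12.000: state=(0.925, 1.529)
t=13.000: state=(0.750, 1.547)
t=14.000: state=(0.460, 1.548)
t=15.000: state=(-0.169, 1.518)
t=15.760: state=(-1.124, 1.454)
next step: t=15.780: state=(-1.151, 1.452) — v has crossed -1.15
linear interpolation between t=15.760 (-1.12394) and t=15.780 (-1.15147) → t≈15.779

t = 15.779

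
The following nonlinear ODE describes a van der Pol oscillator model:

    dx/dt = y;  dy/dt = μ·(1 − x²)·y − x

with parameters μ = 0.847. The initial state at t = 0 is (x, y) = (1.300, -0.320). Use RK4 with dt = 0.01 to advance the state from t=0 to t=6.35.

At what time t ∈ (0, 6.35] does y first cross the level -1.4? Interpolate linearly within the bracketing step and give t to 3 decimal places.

t = 0.996

t=0.000: state=(1.300, -0.320)
step 1 (dt=0.01): k1=(-0.320, -1.113), k2=(-0.326, -1.109), k3=(-0.326, -1.109), k4=(-0.331, -1.106); state += dt/6·(k1+2k2+2k3+k4)
t=0.010: state=(1.297, -0.331)
t=0.020: state=(1.293, -0.342)
t=0.030: state=(1.290, -0.353)
continuing one RK4 step at a time; state shown every 25 steps (Δt=0.25):
t=0.250: state=(1.187, -0.580)
t=0.500: state=(1.011, -0.825)
t=0.750: state=(0.773, -1.089)
t=0.990: state=(0.476, -1.392)
next step: t=1.000: state=(0.462, -1.406) — y has crossed -1.4
linear interpolation between t=0.990 (-1.39188) and t=1.000 (-1.40581) → t≈0.996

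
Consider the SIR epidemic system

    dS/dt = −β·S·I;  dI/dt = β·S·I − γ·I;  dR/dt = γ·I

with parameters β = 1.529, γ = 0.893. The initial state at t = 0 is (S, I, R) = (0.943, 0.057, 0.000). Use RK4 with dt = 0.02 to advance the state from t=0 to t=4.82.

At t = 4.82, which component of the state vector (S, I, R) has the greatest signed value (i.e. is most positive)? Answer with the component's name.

largest component: R

t=0.000: state=(0.943, 0.057, 0.000)
step 1 (dt=0.02): k1=(-0.082, 0.031, 0.051), k2=(-0.083, 0.031, 0.051), k3=(-0.083, 0.031, 0.051), k4=(-0.083, 0.031, 0.051); state += dt/6·(k1+2k2+2k3+k4)
t=0.020: state=(0.941, 0.058, 0.001)
t=0.040: state=(0.940, 0.058, 0.002)
t=0.060: state=(0.938, 0.059, 0.003)
continuing one RK4 step at a time; state shown every 10 steps (Δt=0.2):
t=0.200: state=(0.926, 0.063, 0.011)
t=0.400: state=(0.907, 0.070, 0.023)
t=0.600: state=(0.887, 0.077, 0.036)
t=0.800: state=(0.865, 0.085, 0.050)
t=1.000: state=(0.842, 0.092, 0.066)
t=1.200: state=(0.818, 0.099, 0.083)
t=1.400: state=(0.793, 0.106, 0.101)
t=1.600: state=(0.767, 0.112, 0.121)
t=1.800: state=(0.740, 0.118, 0.142)
t=2.000: state=(0.713, 0.124, 0.163)
t=2.200: state=(0.686, 0.128, 0.186)
t=2.400: state=(0.659, 0.132, 0.209)
t=2.600: state=(0.633, 0.134, 0.233)
t=2.800: state=(0.608, 0.136, 0.257)
t=3.000: state=(0.583, 0.136, 0.281)
t=3.200: state=(0.559, 0.136, 0.305)
t=3.400: state=(0.537, 0.134, 0.329)
t=3.600: state=(0.515, 0.132, 0.353)
t=3.800: state=(0.495, 0.129, 0.376)
t=4.000: state=(0.476, 0.125, 0.399)
t=4.200: state=(0.459, 0.120, 0.421)
t=4.400: state=(0.442, 0.116, 0.442)
t=4.600: state=(0.427, 0.110, 0.462)
t=4.800: state=(0.414, 0.105, 0.481)
t=4.820: state=(0.412, 0.104, 0.483)
compare at T: S=0.412, I=0.104, R=0.483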